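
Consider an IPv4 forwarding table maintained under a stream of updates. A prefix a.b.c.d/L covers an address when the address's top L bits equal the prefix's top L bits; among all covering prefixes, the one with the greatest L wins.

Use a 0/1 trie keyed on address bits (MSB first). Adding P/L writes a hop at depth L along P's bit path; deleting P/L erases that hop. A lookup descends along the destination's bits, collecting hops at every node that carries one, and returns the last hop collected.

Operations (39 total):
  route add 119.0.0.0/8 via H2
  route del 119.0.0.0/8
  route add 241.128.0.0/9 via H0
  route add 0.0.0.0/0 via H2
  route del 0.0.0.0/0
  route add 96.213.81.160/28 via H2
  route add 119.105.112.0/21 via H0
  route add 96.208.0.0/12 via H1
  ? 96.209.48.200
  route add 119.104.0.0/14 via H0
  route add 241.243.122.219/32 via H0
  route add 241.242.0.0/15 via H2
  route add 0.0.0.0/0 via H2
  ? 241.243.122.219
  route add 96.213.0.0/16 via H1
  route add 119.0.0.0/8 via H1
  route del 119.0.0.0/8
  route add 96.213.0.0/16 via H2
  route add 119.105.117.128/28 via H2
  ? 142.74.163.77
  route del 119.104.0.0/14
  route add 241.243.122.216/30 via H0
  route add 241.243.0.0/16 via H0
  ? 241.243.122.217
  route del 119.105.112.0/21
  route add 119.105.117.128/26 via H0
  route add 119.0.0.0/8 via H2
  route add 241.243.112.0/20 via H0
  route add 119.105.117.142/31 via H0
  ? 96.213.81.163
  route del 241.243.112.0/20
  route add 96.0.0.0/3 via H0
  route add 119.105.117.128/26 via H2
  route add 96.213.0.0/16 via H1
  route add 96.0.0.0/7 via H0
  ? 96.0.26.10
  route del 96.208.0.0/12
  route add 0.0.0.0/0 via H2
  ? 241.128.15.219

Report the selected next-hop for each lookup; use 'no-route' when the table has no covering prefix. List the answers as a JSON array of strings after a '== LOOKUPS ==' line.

Apply in order:
  + 119.0.0.0/8 (H2) depth=8
  - 119.0.0.0/8 clear@8
  + 241.128.0.0/9 (H0) depth=9
  + 0.0.0.0/0 (H2) depth=0
  - 0.0.0.0/0 clear@0
  + 96.213.81.160/28 (H2) depth=28
  + 119.105.112.0/21 (H0) depth=21
  + 96.208.0.0/12 (H1) depth=12
  lookup 96.209.48.200: bits 0110000011010 walk d0:-→d1:-→d2:-→d3:-→d4:-→d5:-→d6:-→d7:-→d8:-→d9:-→d10:-→d11:-→d12:H1→d13:- -> H1
  + 119.104.0.0/14 (H0) depth=14
  + 241.243.122.219/32 (H0) depth=32
  + 241.242.0.0/15 (H2) depth=15
  + 0.0.0.0/0 (H2) depth=0
  lookup 241.243.122.219: bits 11110001111100110111101011011011 walk d0:H2→d1:-→d2:-→d3:-→d4:-→d5:-→d6:-→d7:-→d8:-→d9:H0→d10:-→d11:-→d12:-→d13:-→d14:-→d15:H2→d16:-→d17:-→d18:-→d19:-→d20:-→d21:-→d22:-→d23:-→d24:-→d25:-→d26:-→d27:-→d28:-→d29:-→d30:-→d31:-→d32:H0 -> H0
  + 96.213.0.0/16 (H1) depth=16
  + 119.0.0.0/8 (H1) depth=8
  - 119.0.0.0/8 clear@8
  + 96.213.0.0/16 (H2) depth=16
  + 119.105.117.128/28 (H2) depth=28
  lookup 142.74.163.77: bits 1 walk d0:H2→d1:- -> H2
  - 119.104.0.0/14 clear@14
  + 241.243.122.216/30 (H0) depth=30
  + 241.243.0.0/16 (H0) depth=16
  lookup 241.243.122.217: bits 111100011111001101111010110110 walk d0:H2→d1:-→d2:-→d3:-→d4:-→d5:-→d6:-→d7:-→d8:-→d9:H0→d10:-→d11:-→d12:-→d13:-→d14:-→d15:H2→d16:H0→d17:-→d18:-→d19:-→d20:-→d21:-→d22:-→d23:-→d24:-→d25:-→d26:-→d27:-→d28:-→d29:-→d30:H0 -> H0
  - 119.105.112.0/21 clear@21
  + 119.105.117.128/26 (H0) depth=26
  + 119.0.0.0/8 (H2) depth=8
  + 241.243.112.0/20 (H0) depth=20
  + 119.105.117.142/31 (H0) depth=31
  lookup 96.213.81.163: bits 0110000011010101010100011010 walk d0:H2→d1:-→d2:-→d3:-→d4:-→d5:-→d6:-→d7:-→d8:-→d9:-→d10:-→d11:-→d12:H1→d13:-→d14:-→d15:-→d16:H2→d17:-→d18:-→d19:-→d20:-→d21:-→d22:-→d23:-→d24:-→d25:-→d26:-→d27:-→d28:H2 -> H2
  - 241.243.112.0/20 clear@20
  + 96.0.0.0/3 (H0) depth=3
  + 119.105.117.128/26 (H2) depth=26
  + 96.213.0.0/16 (H1) depth=16
  + 96.0.0.0/7 (H0) depth=7
  lookup 96.0.26.10: bits 01100000 walk d0:H2→d1:-→d2:-→d3:H0→d4:-→d5:-→d6:-→d7:H0→d8:- -> H0
  - 96.208.0.0/12 clear@12
  + 0.0.0.0/0 (H2) depth=0
  lookup 241.128.15.219: bits 111100011 walk d0:H2→d1:-→d2:-→d3:-→d4:-→d5:-→d6:-→d7:-→d8:-→d9:H0 -> H0

== LOOKUPS ==
["H1","H0","H2","H0","H2","H0","H0"]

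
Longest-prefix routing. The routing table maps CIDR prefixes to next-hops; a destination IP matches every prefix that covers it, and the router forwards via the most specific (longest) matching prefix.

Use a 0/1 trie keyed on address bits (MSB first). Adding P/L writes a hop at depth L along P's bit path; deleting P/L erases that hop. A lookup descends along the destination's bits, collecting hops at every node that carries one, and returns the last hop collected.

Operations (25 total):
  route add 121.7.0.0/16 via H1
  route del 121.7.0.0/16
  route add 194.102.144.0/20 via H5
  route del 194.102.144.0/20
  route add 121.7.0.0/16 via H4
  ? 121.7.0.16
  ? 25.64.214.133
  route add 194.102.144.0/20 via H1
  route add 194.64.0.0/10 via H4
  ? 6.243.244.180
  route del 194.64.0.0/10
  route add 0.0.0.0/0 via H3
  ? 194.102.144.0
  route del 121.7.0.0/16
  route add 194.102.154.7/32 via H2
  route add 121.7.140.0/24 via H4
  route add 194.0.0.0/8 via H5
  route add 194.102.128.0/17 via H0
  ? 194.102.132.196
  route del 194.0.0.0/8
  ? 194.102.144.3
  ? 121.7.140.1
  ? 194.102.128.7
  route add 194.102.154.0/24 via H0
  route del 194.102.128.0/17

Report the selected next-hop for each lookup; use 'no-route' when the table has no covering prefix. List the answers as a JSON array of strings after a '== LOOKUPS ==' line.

Apply in order:
  + 121.7.0.0/16 (H1) depth=16
  del 121.7.0.0/16 (clear depth 16)
  + 194.102.144.0/20 (H5) depth=20
  del 194.102.144.0/20 (clear depth 20)
  + 121.7.0.0/16 (H4) depth=16
  lookup 121.7.0.16: bits 0111100100000111 walk d0:-→d1:-→d2:-→d3:-→d4:-→d5:-→d6:-→d7:-→d8:-→d9:-→d10:-→d11:-→d12:-→d13:-→d14:-→d15:-→d16:H4 -> H4
  lookup 25.64.214.133: bits 0 walk d0:-→d1:- -> no-route
  + 194.102.144.0/20 (H1) depth=20
  + 194.64.0.0/10 (H4) depth=10
  lookup 6.243.244.180: bits 0 walk d0:-→d1:- -> no-route
  del 194.64.0.0/10 (clear depth 10)
  + 0.0.0.0/0 (H3) depth=0
  lookup 194.102.144.0: bits 11000010011001101001 walk d0:H3→d1:-→d2:-→d3:-→d4:-→d5:-→d6:-→d7:-→d8:-→d9:-→d10:-→d11:-→d12:-→d13:-→d14:-→d15:-→d16:-→d17:-→d18:-→d19:-→d20:H1 -> H1
  del 121.7.0.0/16 (clear depth 16)
  + 194.102.154.7/32 (H2) depth=32
  + 121.7.140.0/24 (H4) depth=24
  + 194.0.0.0/8 (H5) depth=8
  + 194.102.128.0/17 (H0) depth=17
  lookup 194.102.132.196: bits 1100001001100110100 walk d0:H3→d1:-→d2:-→d3:-→d4:-→d5:-→d6:-→d7:-→d8:H5→d9:-→d10:-→d11:-→d12:-→d13:-→d14:-→d15:-→d16:-→d17:H0→d18:-→d19:- -> H0
  del 194.0.0.0/8 (clear depth 8)
  lookup 194.102.144.3: bits 11000010011001101001 walk d0:H3→d1:-→d2:-→d3:-→d4:-→d5:-→d6:-→d7:-→d8:-→d9:-→d10:-→d11:-→d12:-→d13:-→d14:-→d15:-→d16:-→d17:H0→d18:-→d19:-→d20:H1 -> H1
  lookup 121.7.140.1: bits 011110010000011110001100 walk d0:H3→d1:-→d2:-→d3:-→d4:-→d5:-→d6:-→d7:-→d8:-→d9:-→d10:-→d11:-→d12:-→d13:-→d14:-→d15:-→d16:-→d17:-→d18:-→d19:-→d20:-→d21:-→d22:-→d23:-→d24:H4 -> H4
  lookup 194.102.128.7: bits 1100001001100110100 walk d0:H3→d1:-→d2:-→d3:-→d4:-→d5:-→d6:-→d7:-→d8:-→d9:-→d10:-→d11:-→d12:-→d13:-→d14:-→d15:-→d16:-→d17:H0→d18:-→d19:- -> H0
  + 194.102.154.0/24 (H0) depth=24
  del 194.102.128.0/17 (clear depth 17)

== LOOKUPS ==
["H4","no-route","no-route","H1","H0","H1","H4","H0"]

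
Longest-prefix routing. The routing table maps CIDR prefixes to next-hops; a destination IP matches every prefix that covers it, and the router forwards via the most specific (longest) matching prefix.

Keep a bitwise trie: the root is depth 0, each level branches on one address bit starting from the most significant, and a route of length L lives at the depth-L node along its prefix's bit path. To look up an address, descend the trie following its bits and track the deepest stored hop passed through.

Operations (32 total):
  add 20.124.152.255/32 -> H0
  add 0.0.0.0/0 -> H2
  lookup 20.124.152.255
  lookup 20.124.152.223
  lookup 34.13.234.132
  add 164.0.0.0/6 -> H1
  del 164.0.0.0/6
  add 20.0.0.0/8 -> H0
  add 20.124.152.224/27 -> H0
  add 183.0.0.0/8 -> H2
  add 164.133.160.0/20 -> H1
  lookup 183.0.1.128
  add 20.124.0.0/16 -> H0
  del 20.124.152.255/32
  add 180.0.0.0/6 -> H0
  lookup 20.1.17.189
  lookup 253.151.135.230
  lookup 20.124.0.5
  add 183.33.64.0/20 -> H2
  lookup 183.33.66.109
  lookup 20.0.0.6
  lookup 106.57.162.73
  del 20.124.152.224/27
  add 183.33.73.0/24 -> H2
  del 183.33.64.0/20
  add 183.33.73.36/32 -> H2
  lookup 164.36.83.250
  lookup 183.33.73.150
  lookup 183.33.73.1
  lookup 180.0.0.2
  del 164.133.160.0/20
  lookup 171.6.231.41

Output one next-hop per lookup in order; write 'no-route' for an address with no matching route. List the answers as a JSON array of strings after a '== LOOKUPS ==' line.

Trace:
  add 20.124.152.255/32 -> H0 at depth 32
  add 0.0.0.0/0 -> H2 at depth 0
  ? 20.124.152.255  path d0:H2→d1:-→d2:-→d3:-→d4:-→d5:-→d6:-→d7:-→d8:-→d9:-→d10:-→d11:-→d12:-→d13:-→d14:-→d15:-→d16:-→d17:-→d18:-→d19:-→d20:-→d21:-→d22:-→d23:-→d24:-→d25:-→d26:-→d27:-→d28:-→d29:-→d30:-→d31:-→d32:H0  best=H0
  ? 20.124.152.223  path d0:H2→d1:-→d2:-→d3:-→d4:-→d5:-→d6:-→d7:-→d8:-→d9:-→d10:-→d11:-→d12:-→d13:-→d14:-→d15:-→d16:-→d17:-→d18:-→d19:-→d20:-→d21:-→d22:-→d23:-→d24:-→d25:-→d26:-  best=H2
  ? 34.13.234.132  path d0:H2→d1:-→d2:-  best=H2
  add 164.0.0.0/6 -> H1 at depth 6
  - 164.0.0.0/6 clear@6
  add 20.0.0.0/8 -> H0 at depth 8
  add 20.124.152.224/27 -> H0 at depth 27
  add 183.0.0.0/8 -> H2 at depth 8
  add 164.133.160.0/20 -> H1 at depth 20
  ? 183.0.1.128  path d0:H2→d1:-→d2:-→d3:-→d4:-→d5:-→d6:-→d7:-→d8:H2  best=H2
  add 20.124.0.0/16 -> H0 at depth 16
  - 20.124.152.255/32 clear@32
  add 180.0.0.0/6 -> H0 at depth 6
  ? 20.1.17.189  path d0:H2→d1:-→d2:-→d3:-→d4:-→d5:-→d6:-→d7:-→d8:H0→d9:-  best=H0
  ? 253.151.135.230  path d0:H2→d1:-  best=H2
  ? 20.124.0.5  path d0:H2→d1:-→d2:-→d3:-→d4:-→d5:-→d6:-→d7:-→d8:H0→d9:-→d10:-→d11:-→d12:-→d13:-→d14:-→d15:-→d16:H0  best=H0
  add 183.33.64.0/20 -> H2 at depth 20
  ? 183.33.66.109  path d0:H2→d1:-→d2:-→d3:-→d4:-→d5:-→d6:H0→d7:-→d8:H2→d9:-→d10:-→d11:-→d12:-→d13:-→d14:-→d15:-→d16:-→d17:-→d18:-→d19:-→d20:H2  best=H2
  ? 20.0.0.6  path d0:H2→d1:-→d2:-→d3:-→d4:-→d5:-→d6:-→d7:-→d8:H0→d9:-  best=H0
  ? 106.57.162.73  path d0:H2→d1:-  best=H2
  - 20.124.152.224/27 clear@27
  add 183.33.73.0/24 -> H2 at depth 24
  - 183.33.64.0/20 clear@20
  add 183.33.73.36/32 -> H2 at depth 32
  ? 164.36.83.250  path d0:H2→d1:-→d2:-→d3:-→d4:-→d5:-→d6:-→d7:-→d8:-  best=H2
  ? 183.33.73.150  path d0:H2→d1:-→d2:-→d3:-→d4:-→d5:-→d6:H0→d7:-→d8:H2→d9:-→d10:-→d11:-→d12:-→d13:-→d14:-→d15:-→d16:-→d17:-→d18:-→d19:-→d20:-→d21:-→d22:-→d23:-→d24:H2  best=H2
  ? 183.33.73.1  path d0:H2→d1:-→d2:-→d3:-→d4:-→d5:-→d6:H0→d7:-→d8:H2→d9:-→d10:-→d11:-→d12:-→d13:-→d14:-→d15:-→d16:-→d17:-→d18:-→d19:-→d20:-→d21:-→d22:-→d23:-→d24:H2→d25:-→d26:-  best=H2
  ? 180.0.0.2  path d0:H2→d1:-→d2:-→d3:-→d4:-→d5:-→d6:H0  best=H0
  - 164.133.160.0/20 clear@20
  ? 171.6.231.41  path d0:H2→d1:-→d2:-→d3:-→d4:-  best=H2

== LOOKUPS ==
["H0","H2","H2","H2","H0","H2","H0","H2","H0","H2","H2","H2","H2","H0","H2"]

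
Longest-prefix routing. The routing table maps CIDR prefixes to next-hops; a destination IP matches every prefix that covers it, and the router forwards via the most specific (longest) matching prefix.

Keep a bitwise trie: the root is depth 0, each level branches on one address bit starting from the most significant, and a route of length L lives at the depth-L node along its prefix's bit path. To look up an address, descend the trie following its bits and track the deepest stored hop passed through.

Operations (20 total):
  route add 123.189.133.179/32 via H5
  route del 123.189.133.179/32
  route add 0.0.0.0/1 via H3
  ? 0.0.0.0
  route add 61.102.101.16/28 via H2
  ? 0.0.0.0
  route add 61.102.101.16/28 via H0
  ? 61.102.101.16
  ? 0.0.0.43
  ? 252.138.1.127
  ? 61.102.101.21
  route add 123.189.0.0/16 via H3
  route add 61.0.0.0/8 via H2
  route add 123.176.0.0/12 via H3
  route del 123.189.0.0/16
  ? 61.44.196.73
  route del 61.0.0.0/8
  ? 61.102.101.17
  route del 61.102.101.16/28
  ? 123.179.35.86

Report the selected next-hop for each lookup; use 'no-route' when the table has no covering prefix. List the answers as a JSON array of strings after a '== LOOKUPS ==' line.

Trace:
  + 123.189.133.179/32 (H5) depth=32
  - 123.189.133.179/32 clear@32
  + 0.0.0.0/1 (H3) depth=1
  lookup 0.0.0.0: bits 0 walk d0:-→d1:H3 -> H3
  + 61.102.101.16/28 (H2) depth=28
  lookup 0.0.0.0: bits 00 walk d0:-→d1:H3→d2:- -> H3
  + 61.102.101.16/28 (H0) depth=28
  lookup 61.102.101.16: bits 0011110101100110011001010001 walk d0:-→d1:H3→d2:-→d3:-→d4:-→d5:-→d6:-→d7:-→d8:-→d9:-→d10:-→d11:-→d12:-→d13:-→d14:-→d15:-→d16:-→d17:-→d18:-→d19:-→d20:-→d21:-→d22:-→d23:-→d24:-→d25:-→d26:-→d27:-→d28:H0 -> H0
  lookup 0.0.0.43: bits 00 walk d0:-→d1:H3→d2:- -> H3
  lookup 252.138.1.127: bits ε walk d0:- -> no-route
  lookup 61.102.101.21: bits 0011110101100110011001010001 walk d0:-→d1:H3→d2:-→d3:-→d4:-→d5:-→d6:-→d7:-→d8:-→d9:-→d10:-→d11:-→d12:-→d13:-→d14:-→d15:-→d16:-→d17:-→d18:-→d19:-→d20:-→d21:-→d22:-→d23:-→d24:-→d25:-→d26:-→d27:-→d28:H0 -> H0
  + 123.189.0.0/16 (H3) depth=16
  + 61.0.0.0/8 (H2) depth=8
  + 123.176.0.0/12 (H3) depth=12
  - 123.189.0.0/16 clear@16
  lookup 61.44.196.73: bits 001111010 walk d0:-→d1:H3→d2:-→d3:-→d4:-→d5:-→d6:-→d7:-→d8:H2→d9:- -> H2
  - 61.0.0.0/8 clear@8
  lookup 61.102.101.17: bits 0011110101100110011001010001 walk d0:-→d1:H3→d2:-→d3:-→d4:-→d5:-→d6:-→d7:-→d8:-→d9:-→d10:-→d11:-→d12:-→d13:-→d14:-→d15:-→d16:-→d17:-→d18:-→d19:-→d20:-→d21:-→d22:-→d23:-→d24:-→d25:-→d26:-→d27:-→d28:H0 -> H0
  - 61.102.101.16/28 clear@28
  lookup 123.179.35.86: bits 011110111011 walk d0:-→d1:H3→d2:-→d3:-→d4:-→d5:-→d6:-→d7:-→d8:-→d9:-→d10:-→d11:-→d12:H3 -> H3

== LOOKUPS ==
["H3","H3","H0","H3","no-route","H0","H2","H0","H3"]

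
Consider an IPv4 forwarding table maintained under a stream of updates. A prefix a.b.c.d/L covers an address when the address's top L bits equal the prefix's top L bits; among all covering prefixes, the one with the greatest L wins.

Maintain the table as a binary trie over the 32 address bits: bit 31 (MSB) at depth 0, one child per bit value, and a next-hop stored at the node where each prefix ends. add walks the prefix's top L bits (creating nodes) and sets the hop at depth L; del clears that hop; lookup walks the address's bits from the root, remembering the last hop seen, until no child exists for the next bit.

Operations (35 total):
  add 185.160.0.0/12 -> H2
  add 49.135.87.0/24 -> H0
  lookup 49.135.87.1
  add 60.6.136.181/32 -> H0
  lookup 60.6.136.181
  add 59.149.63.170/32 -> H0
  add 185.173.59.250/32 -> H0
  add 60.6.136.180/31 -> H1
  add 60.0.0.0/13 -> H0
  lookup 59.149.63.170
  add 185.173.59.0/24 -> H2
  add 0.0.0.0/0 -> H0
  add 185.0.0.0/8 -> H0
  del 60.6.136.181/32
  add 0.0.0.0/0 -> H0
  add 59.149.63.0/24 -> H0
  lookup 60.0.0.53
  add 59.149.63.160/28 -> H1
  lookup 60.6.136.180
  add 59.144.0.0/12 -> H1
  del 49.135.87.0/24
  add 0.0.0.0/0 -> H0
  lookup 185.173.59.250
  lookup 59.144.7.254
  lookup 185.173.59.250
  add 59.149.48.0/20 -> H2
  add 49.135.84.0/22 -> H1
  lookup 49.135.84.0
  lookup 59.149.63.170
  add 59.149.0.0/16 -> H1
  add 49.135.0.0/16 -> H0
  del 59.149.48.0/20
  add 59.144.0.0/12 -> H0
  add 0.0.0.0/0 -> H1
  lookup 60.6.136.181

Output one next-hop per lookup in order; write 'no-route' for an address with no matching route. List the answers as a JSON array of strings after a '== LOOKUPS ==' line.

Apply in order:
  add 185.160.0.0/12 -> H2 at depth 12
  add 49.135.87.0/24 -> H0 at depth 24
  Q 49.135.87.1: descend 001100011000011101010111 ; hops seen [H0] ; pick H0
  add 60.6.136.181/32 -> H0 at depth 32
  Q 60.6.136.181: descend 00111100000001101000100010110101 ; hops seen [H0] ; pick H0
  add 59.149.63.170/32 -> H0 at depth 32
  add 185.173.59.250/32 -> H0 at depth 32
  add 60.6.136.180/31 -> H1 at depth 31
  add 60.0.0.0/13 -> H0 at depth 13
  Q 59.149.63.170: descend 00111011100101010011111110101010 ; hops seen [H0] ; pick H0
  add 185.173.59.0/24 -> H2 at depth 24
  add 0.0.0.0/0 -> H0 at depth 0
  add 185.0.0.0/8 -> H0 at depth 8
  del 60.6.136.181/32 (clear depth 32)
  add 0.0.0.0/0 -> H0 at depth 0
  add 59.149.63.0/24 -> H0 at depth 24
  Q 60.0.0.53: descend 0011110000000 ; hops seen [H0,H0] ; pick H0
  add 59.149.63.160/28 -> H1 at depth 28
  Q 60.6.136.180: descend 0011110000000110100010001011010 ; hops seen [H0,H0,H1] ; pick H1
  add 59.144.0.0/12 -> H1 at depth 12
  del 49.135.87.0/24 (clear depth 24)
  add 0.0.0.0/0 -> H0 at depth 0
  Q 185.173.59.250: descend 10111001101011010011101111111010 ; hops seen [H0,H0,H2,H2,H0] ; pick H0
  Q 59.144.7.254: descend 0011101110010 ; hops seen [H0,H1] ; pick H1
  Q 185.173.59.250: descend 10111001101011010011101111111010 ; hops seen [H0,H0,H2,H2,H0] ; pick H0
  add 59.149.48.0/20 -> H2 at depth 20
  add 49.135.84.0/22 -> H1 at depth 22
  Q 49.135.84.0: descend 0011000110000111010101 ; hops seen [H0,H1] ; pick H1
  Q 59.149.63.170: descend 00111011100101010011111110101010 ; hops seen [H0,H1,H2,H0,H1,H0] ; pick H0
  add 59.149.0.0/16 -> H1 at depth 16
  add 49.135.0.0/16 -> H0 at depth 16
  del 59.149.48.0/20 (clear depth 20)
  add 59.144.0.0/12 -> H0 at depth 12
  add 0.0.0.0/0 -> H1 at depth 0
  Q 60.6.136.181: descend 00111100000001101000100010110101 ; hops seen [H1,H0,H1] ; pick H1

== LOOKUPS ==
["H0","H0","H0","H0","H1","H0","H1","H0","H1","H0","H1"]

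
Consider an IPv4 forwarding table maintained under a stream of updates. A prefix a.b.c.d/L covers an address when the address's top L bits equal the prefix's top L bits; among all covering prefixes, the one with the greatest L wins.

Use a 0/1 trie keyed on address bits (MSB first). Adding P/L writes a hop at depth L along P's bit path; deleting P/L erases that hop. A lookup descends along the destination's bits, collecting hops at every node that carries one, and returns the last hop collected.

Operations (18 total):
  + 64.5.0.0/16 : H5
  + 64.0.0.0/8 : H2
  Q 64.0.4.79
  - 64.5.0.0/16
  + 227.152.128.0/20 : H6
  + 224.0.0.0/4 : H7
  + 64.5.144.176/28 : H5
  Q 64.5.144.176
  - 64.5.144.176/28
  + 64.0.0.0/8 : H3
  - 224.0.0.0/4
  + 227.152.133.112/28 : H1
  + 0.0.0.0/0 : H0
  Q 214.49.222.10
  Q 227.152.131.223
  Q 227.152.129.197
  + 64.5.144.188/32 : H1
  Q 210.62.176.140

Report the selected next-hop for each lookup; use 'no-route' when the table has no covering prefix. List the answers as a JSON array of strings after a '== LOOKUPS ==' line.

Apply in order:
  add 64.5.0.0/16 -> H5 at depth 16
  add 64.0.0.0/8 -> H2 at depth 8
  ? 64.0.4.79  path d0:-→d1:-→d2:-→d3:-→d4:-→d5:-→d6:-→d7:-→d8:H2→d9:-→d10:-→d11:-→d12:-→d13:-  best=H2
  - 64.5.0.0/16 clear@16
  add 227.152.128.0/20 -> H6 at depth 20
  add 224.0.0.0/4 -> H7 at depth 4
  add 64.5.144.176/28 -> H5 at depth 28
  ? 64.5.144.176  path d0:-→d1:-→d2:-→d3:-→d4:-→d5:-→d6:-→d7:-→d8:H2→d9:-→d10:-→d11:-→d12:-→d13:-→d14:-→d15:-→d16:-→d17:-→d18:-→d19:-→d20:-→d21:-→d22:-→d23:-→d24:-→d25:-→d26:-→d27:-→d28:H5  best=H5
  - 64.5.144.176/28 clear@28
  add 64.0.0.0/8 -> H3 at depth 8
  - 224.0.0.0/4 clear@4
  add 227.152.133.112/28 -> H1 at depth 28
  add 0.0.0.0/0 -> H0 at depth 0
  ? 214.49.222.10  path d0:H0→d1:-→d2:-  best=H0
  ? 227.152.131.223  path d0:H0→d1:-→d2:-→d3:-→d4:-→d5:-→d6:-→d7:-→d8:-→d9:-→d10:-→d11:-→d12:-→d13:-→d14:-→d15:-→d16:-→d17:-→d18:-→d19:-→d20:H6→d21:-  best=H6
  ? 227.152.129.197  path d0:H0→d1:-→d2:-→d3:-→d4:-→d5:-→d6:-→d7:-→d8:-→d9:-→d10:-→d11:-→d12:-→d13:-→d14:-→d15:-→d16:-→d17:-→d18:-→d19:-→d20:H6→d21:-  best=H6
  add 64.5.144.188/32 -> H1 at depth 32
  ? 210.62.176.140  path d0:H0→d1:-→d2:-  best=H0

== LOOKUPS ==
["H2","H5","H0","H6","H6","H0"]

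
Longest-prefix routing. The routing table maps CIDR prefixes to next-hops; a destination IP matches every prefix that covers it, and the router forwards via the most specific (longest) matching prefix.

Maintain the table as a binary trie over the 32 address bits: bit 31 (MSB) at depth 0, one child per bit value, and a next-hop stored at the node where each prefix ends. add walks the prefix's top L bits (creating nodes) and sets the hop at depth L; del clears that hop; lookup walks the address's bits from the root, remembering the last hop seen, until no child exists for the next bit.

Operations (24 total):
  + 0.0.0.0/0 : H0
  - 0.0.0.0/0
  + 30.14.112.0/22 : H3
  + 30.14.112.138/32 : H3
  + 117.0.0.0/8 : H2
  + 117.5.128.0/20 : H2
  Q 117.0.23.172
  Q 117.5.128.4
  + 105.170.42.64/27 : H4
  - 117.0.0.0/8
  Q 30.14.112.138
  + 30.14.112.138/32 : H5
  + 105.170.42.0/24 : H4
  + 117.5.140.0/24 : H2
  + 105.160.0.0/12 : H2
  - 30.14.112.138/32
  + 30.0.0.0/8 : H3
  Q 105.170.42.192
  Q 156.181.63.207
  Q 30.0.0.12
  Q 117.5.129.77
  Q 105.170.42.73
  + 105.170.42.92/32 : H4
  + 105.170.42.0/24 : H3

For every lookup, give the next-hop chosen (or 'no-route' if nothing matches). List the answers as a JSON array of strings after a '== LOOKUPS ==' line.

Process each operation:
  + 0.0.0.0/0 (H0) depth=0
  del 0.0.0.0/0 (clear depth 0)
  + 30.14.112.0/22 (H3) depth=22
  + 30.14.112.138/32 (H3) depth=32
  + 117.0.0.0/8 (H2) depth=8
  + 117.5.128.0/20 (H2) depth=20
  ? 117.0.23.172  path d0:-→d1:-→d2:-→d3:-→d4:-→d5:-→d6:-→d7:-→d8:H2→d9:-→d10:-→d11:-→d12:-→d13:-  best=H2
  ? 117.5.128.4  path d0:-→d1:-→d2:-→d3:-→d4:-→d5:-→d6:-→d7:-→d8:H2→d9:-→d10:-→d11:-→d12:-→d13:-→d14:-→d15:-→d16:-→d17:-→d18:-→d19:-→d20:H2  best=H2
  + 105.170.42.64/27 (H4) depth=27
  del 117.0.0.0/8 (clear depth 8)
  ? 30.14.112.138  path d0:-→d1:-→d2:-→d3:-→d4:-→d5:-→d6:-→d7:-→d8:-→d9:-→d10:-→d11:-→d12:-→d13:-→d14:-→d15:-→d16:-→d17:-→d18:-→d19:-→d20:-→d21:-→d22:H3→d23:-→d24:-→d25:-→d26:-→d27:-→d28:-→d29:-→d30:-→d31:-→d32:H3  best=H3
  + 30.14.112.138/32 (H5) depth=32
  + 105.170.42.0/24 (H4) depth=24
  + 117.5.140.0/24 (H2) depth=24
  + 105.160.0.0/12 (H2) depth=12
  del 30.14.112.138/32 (clear depth 32)
  + 30.0.0.0/8 (H3) depth=8
  ? 105.170.42.192  path d0:-→d1:-→d2:-→d3:-→d4:-→d5:-→d6:-→d7:-→d8:-→d9:-→d10:-→d11:-→d12:H2→d13:-→d14:-→d15:-→d16:-→d17:-→d18:-→d19:-→d20:-→d21:-→d22:-→d23:-→d24:H4  best=H4
  ? 156.181.63.207  path d0:-  best=no-route
  ? 30.0.0.12  path d0:-→d1:-→d2:-→d3:-→d4:-→d5:-→d6:-→d7:-→d8:H3→d9:-→d10:-→d11:-→d12:-  best=H3
  ? 117.5.129.77  path d0:-→d1:-→d2:-→d3:-→d4:-→d5:-→d6:-→d7:-→d8:-→d9:-→d10:-→d11:-→d12:-→d13:-→d14:-→d15:-→d16:-→d17:-→d18:-→d19:-→d20:H2  best=H2
  ? 105.170.42.73  path d0:-→d1:-→d2:-→d3:-→d4:-→d5:-→d6:-→d7:-→d8:-→d9:-→d10:-→d11:-→d12:H2→d13:-→d14:-→d15:-→d16:-→d17:-→d18:-→d19:-→d20:-→d21:-→d22:-→d23:-→d24:H4→d25:-→d26:-→d27:H4  best=H4
  + 105.170.42.92/32 (H4) depth=32
  + 105.170.42.0/24 (H3) depth=24

== LOOKUPS ==
["H2","H2","H3","H4","no-route","H3","H2","H4"]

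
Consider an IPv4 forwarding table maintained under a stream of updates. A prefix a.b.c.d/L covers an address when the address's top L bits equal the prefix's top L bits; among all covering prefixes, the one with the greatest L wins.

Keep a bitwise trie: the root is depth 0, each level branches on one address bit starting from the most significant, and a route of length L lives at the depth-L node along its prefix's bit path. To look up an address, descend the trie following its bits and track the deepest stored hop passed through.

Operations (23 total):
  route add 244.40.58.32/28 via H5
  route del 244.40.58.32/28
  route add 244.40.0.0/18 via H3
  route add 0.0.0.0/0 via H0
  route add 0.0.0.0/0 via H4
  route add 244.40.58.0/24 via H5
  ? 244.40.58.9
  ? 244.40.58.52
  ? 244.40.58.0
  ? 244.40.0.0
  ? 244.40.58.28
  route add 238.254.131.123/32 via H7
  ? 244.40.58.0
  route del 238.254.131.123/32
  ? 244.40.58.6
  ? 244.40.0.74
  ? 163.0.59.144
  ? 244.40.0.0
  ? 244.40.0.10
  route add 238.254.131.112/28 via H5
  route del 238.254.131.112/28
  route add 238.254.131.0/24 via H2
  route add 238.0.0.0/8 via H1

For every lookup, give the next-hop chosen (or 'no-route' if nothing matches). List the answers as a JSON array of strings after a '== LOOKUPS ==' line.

Trace:
  add 244.40.58.32/28 -> H5 at depth 28
  del 244.40.58.32/28 (clear depth 28)
  add 244.40.0.0/18 -> H3 at depth 18
  add 0.0.0.0/0 -> H0 at depth 0
  add 0.0.0.0/0 -> H4 at depth 0
  add 244.40.58.0/24 -> H5 at depth 24
  Q 244.40.58.9: descend 11110100001010000011101000 ; hops seen [H4,H3,H5] ; pick H5
  Q 244.40.58.52: descend 111101000010100000111010001 ; hops seen [H4,H3,H5] ; pick H5
  Q 244.40.58.0: descend 11110100001010000011101000 ; hops seen [H4,H3,H5] ; pick H5
  Q 244.40.0.0: descend 111101000010100000 ; hops seen [H4,H3] ; pick H3
  Q 244.40.58.28: descend 11110100001010000011101000 ; hops seen [H4,H3,H5] ; pick H5
  add 238.254.131.123/32 -> H7 at depth 32
  Q 244.40.58.0: descend 11110100001010000011101000 ; hops seen [H4,H3,H5] ; pick H5
  del 238.254.131.123/32 (clear depth 32)
  Q 244.40.58.6: descend 11110100001010000011101000 ; hops seen [H4,H3,H5] ; pick H5
  Q 244.40.0.74: descend 111101000010100000 ; hops seen [H4,H3] ; pick H3
  Q 163.0.59.144: descend 1 ; hops seen [H4] ; pick H4
  Q 244.40.0.0: descend 111101000010100000 ; hops seen [H4,H3] ; pick H3
  Q 244.40.0.10: descend 111101000010100000 ; hops seen [H4,H3] ; pick H3
  add 238.254.131.112/28 -> H5 at depth 28
  del 238.254.131.112/28 (clear depth 28)
  add 238.254.131.0/24 -> H2 at depth 24
  add 238.0.0.0/8 -> H1 at depth 8

== LOOKUPS ==
["H5","H5","H5","H3","H5","H5","H5","H3","H4","H3","H3"]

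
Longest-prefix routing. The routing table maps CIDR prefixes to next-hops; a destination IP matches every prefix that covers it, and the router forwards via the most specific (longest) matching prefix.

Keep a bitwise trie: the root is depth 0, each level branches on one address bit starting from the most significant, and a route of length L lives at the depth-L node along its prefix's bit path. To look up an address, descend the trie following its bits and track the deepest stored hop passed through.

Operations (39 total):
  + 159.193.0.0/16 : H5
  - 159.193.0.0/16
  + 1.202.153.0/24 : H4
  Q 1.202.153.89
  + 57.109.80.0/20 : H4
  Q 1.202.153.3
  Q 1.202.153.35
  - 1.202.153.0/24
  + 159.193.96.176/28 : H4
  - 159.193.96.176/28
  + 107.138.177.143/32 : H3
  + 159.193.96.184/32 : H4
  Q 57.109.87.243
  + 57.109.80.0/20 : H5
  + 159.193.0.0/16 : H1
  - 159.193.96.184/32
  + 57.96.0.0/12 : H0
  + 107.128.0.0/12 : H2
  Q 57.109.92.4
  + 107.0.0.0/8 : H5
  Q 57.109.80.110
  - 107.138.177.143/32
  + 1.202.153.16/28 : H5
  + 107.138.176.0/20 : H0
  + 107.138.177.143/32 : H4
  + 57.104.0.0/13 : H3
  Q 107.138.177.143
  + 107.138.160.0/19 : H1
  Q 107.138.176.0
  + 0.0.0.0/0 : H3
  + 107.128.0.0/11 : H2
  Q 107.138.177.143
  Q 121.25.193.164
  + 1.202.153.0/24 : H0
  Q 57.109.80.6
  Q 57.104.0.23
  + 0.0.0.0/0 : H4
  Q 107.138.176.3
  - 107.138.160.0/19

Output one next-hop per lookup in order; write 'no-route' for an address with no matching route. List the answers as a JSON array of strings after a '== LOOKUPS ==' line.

Process each operation:
  + 159.193.0.0/16 (H5) depth=16
  - 159.193.0.0/16 clear@16
  + 1.202.153.0/24 (H4) depth=24
  lookup 1.202.153.89: bits 000000011100101010011001 walk d0:-→d1:-→d2:-→d3:-→d4:-→d5:-→d6:-→d7:-→d8:-→d9:-→d10:-→d11:-→d12:-→d13:-→d14:-→d15:-→d16:-→d17:-→d18:-→d19:-→d20:-→d21:-→d22:-→d23:-→d24:H4 -> H4
  + 57.109.80.0/20 (H4) depth=20
  lookup 1.202.153.3: bits 000000011100101010011001 walk d0:-→d1:-→d2:-→d3:-→d4:-→d5:-→d6:-→d7:-→d8:-→d9:-→d10:-→d11:-→d12:-→d13:-→d14:-→d15:-→d16:-→d17:-→d18:-→d19:-→d20:-→d21:-→d22:-→d23:-→d24:H4 -> H4
  lookup 1.202.153.35: bits 000000011100101010011001 walk d0:-→d1:-→d2:-→d3:-→d4:-→d5:-→d6:-→d7:-→d8:-→d9:-→d10:-→d11:-→d12:-→d13:-→d14:-→d15:-→d16:-→d17:-→d18:-→d19:-→d20:-→d21:-→d22:-→d23:-→d24:H4 -> H4
  - 1.202.153.0/24 clear@24
  + 159.193.96.176/28 (H4) depth=28
  - 159.193.96.176/28 clear@28
  + 107.138.177.143/32 (H3) depth=32
  + 159.193.96.184/32 (H4) depth=32
  lookup 57.109.87.243: bits 00111001011011010101 walk d0:-→d1:-→d2:-→d3:-→d4:-→d5:-→d6:-→d7:-→d8:-→d9:-→d10:-→d11:-→d12:-→d13:-→d14:-→d15:-→d16:-→d17:-→d18:-→d19:-→d20:H4 -> H4
  + 57.109.80.0/20 (H5) depth=20
  + 159.193.0.0/16 (H1) depth=16
  - 159.193.96.184/32 clear@32
  + 57.96.0.0/12 (H0) depth=12
  + 107.128.0.0/12 (H2) depth=12
  lookup 57.109.92.4: bits 00111001011011010101 walk d0:-→d1:-→d2:-→d3:-→d4:-→d5:-→d6:-→d7:-→d8:-→d9:-→d10:-→d11:-→d12:H0→d13:-→d14:-→d15:-→d16:-→d17:-→d18:-→d19:-→d20:H5 -> H5
  + 107.0.0.0/8 (H5) depth=8
  lookup 57.109.80.110: bits 00111001011011010101 walk d0:-→d1:-→d2:-→d3:-→d4:-→d5:-→d6:-→d7:-→d8:-→d9:-→d10:-→d11:-→d12:H0→d13:-→d14:-→d15:-→d16:-→d17:-→d18:-→d19:-→d20:H5 -> H5
  - 107.138.177.143/32 clear@32
  + 1.202.153.16/28 (H5) depth=28
  + 107.138.176.0/20 (H0) depth=20
  + 107.138.177.143/32 (H4) depth=32
  + 57.104.0.0/13 (H3) depth=13
  lookup 107.138.177.143: bits 01101011100010101011000110001111 walk d0:-→d1:-→d2:-→d3:-→d4:-→d5:-→d6:-→d7:-→d8:H5→d9:-→d10:-→d11:-→d12:H2→d13:-→d14:-→d15:-→d16:-→d17:-→d18:-→d19:-→d20:H0→d21:-→d22:-→d23:-→d24:-→d25:-→d26:-→d27:-→d28:-→d29:-→d30:-→d31:-→d32:H4 -> H4
  + 107.138.160.0/19 (H1) depth=19
  lookup 107.138.176.0: bits 01101011100010101011000 walk d0:-→d1:-→d2:-→d3:-→d4:-→d5:-→d6:-→d7:-→d8:H5→d9:-→d10:-→d11:-→d12:H2→d13:-→d14:-→d15:-→d16:-→d17:-→d18:-→d19:H1→d20:H0→d21:-→d22:-→d23:- -> H0
  + 0.0.0.0/0 (H3) depth=0
  + 107.128.0.0/11 (H2) depth=11
  lookup 107.138.177.143: bits 01101011100010101011000110001111 walk d0:H3→d1:-→d2:-→d3:-→d4:-→d5:-→d6:-→d7:-→d8:H5→d9:-→d10:-→d11:H2→d12:H2→d13:-→d14:-→d15:-→d16:-→d17:-→d18:-→d19:H1→d20:H0→d21:-→d22:-→d23:-→d24:-→d25:-→d26:-→d27:-→d28:-→d29:-→d30:-→d31:-→d32:H4 -> H4
  lookup 121.25.193.164: bits 011 walk d0:H3→d1:-→d2:-→d3:- -> H3
  + 1.202.153.0/24 (H0) depth=24
  lookup 57.109.80.6: bits 00111001011011010101 walk d0:H3→d1:-→d2:-→d3:-→d4:-→d5:-→d6:-→d7:-→d8:-→d9:-→d10:-→d11:-→d12:H0→d13:H3→d14:-→d15:-→d16:-→d17:-→d18:-→d19:-→d20:H5 -> H5
  lookup 57.104.0.23: bits 0011100101101 walk d0:H3→d1:-→d2:-→d3:-→d4:-→d5:-→d6:-→d7:-→d8:-→d9:-→d10:-→d11:-→d12:H0→d13:H3 -> H3
  + 0.0.0.0/0 (H4) depth=0
  lookup 107.138.176.3: bits 01101011100010101011000 walk d0:H4→d1:-→d2:-→d3:-→d4:-→d5:-→d6:-→d7:-→d8:H5→d9:-→d10:-→d11:H2→d12:H2→d13:-→d14:-→d15:-→d16:-→d17:-→d18:-→d19:H1→d20:H0→d21:-→d22:-→d23:- -> H0
  - 107.138.160.0/19 clear@19

== LOOKUPS ==
["H4","H4","H4","H4","H5","H5","H4","H0","H4","H3","H5","H3","H0"]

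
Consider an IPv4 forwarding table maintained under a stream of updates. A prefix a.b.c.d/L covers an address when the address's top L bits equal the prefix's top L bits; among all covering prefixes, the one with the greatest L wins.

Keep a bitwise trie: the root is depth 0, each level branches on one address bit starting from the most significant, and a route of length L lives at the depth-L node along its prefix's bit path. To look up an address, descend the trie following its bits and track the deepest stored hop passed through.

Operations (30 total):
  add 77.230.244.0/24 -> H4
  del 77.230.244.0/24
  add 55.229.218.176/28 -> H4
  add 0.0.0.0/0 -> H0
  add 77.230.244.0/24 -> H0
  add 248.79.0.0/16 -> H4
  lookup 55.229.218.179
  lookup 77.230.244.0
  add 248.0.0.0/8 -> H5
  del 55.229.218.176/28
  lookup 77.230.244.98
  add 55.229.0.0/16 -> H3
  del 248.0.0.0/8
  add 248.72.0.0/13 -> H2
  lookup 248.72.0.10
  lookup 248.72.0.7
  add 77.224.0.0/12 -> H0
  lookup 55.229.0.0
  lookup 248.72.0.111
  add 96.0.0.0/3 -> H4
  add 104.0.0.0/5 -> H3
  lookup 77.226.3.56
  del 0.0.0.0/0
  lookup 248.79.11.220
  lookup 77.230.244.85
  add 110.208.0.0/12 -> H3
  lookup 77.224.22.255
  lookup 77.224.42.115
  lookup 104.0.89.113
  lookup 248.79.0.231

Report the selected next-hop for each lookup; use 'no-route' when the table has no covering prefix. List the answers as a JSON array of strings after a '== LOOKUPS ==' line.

Apply in order:
  add 77.230.244.0/24 -> H4 at depth 24
  - 77.230.244.0/24 clear@24
  add 55.229.218.176/28 -> H4 at depth 28
  add 0.0.0.0/0 -> H0 at depth 0
  add 77.230.244.0/24 -> H0 at depth 24
  add 248.79.0.0/16 -> H4 at depth 16
  lookup 55.229.218.179: bits 0011011111100101110110101011 walk d0:H0→d1:-→d2:-→d3:-→d4:-→d5:-→d6:-→d7:-→d8:-→d9:-→d10:-→d11:-→d12:-→d13:-→d14:-→d15:-→d16:-→d17:-→d18:-→d19:-→d20:-→d21:-→d22:-→d23:-→d24:-→d25:-→d26:-→d27:-→d28:H4 -> H4
  lookup 77.230.244.0: bits 010011011110011011110100 walk d0:H0→d1:-→d2:-→d3:-→d4:-→d5:-→d6:-→d7:-→d8:-→d9:-→d10:-→d11:-→d12:-→d13:-→d14:-→d15:-→d16:-→d17:-→d18:-→d19:-→d20:-→d21:-→d22:-→d23:-→d24:H0 -> H0
  add 248.0.0.0/8 -> H5 at depth 8
  - 55.229.218.176/28 clear@28
  lookup 77.230.244.98: bits 010011011110011011110100 walk d0:H0→d1:-→d2:-→d3:-→d4:-→d5:-→d6:-→d7:-→d8:-→d9:-→d10:-→d11:-→d12:-→d13:-→d14:-→d15:-→d16:-→d17:-→d18:-→d19:-→d20:-→d21:-→d22:-→d23:-→d24:H0 -> H0
  add 55.229.0.0/16 -> H3 at depth 16
  - 248.0.0.0/8 clear@8
  add 248.72.0.0/13 -> H2 at depth 13
  lookup 248.72.0.10: bits 1111100001001 walk d0:H0→d1:-→d2:-→d3:-→d4:-→d5:-→d6:-→d7:-→d8:-→d9:-→d10:-→d11:-→d12:-→d13:H2 -> H2
  lookup 248.72.0.7: bits 1111100001001 walk d0:H0→d1:-→d2:-→d3:-→d4:-→d5:-→d6:-→d7:-→d8:-→d9:-→d10:-→d11:-→d12:-→d13:H2 -> H2
  add 77.224.0.0/12 -> H0 at depth 12
  lookup 55.229.0.0: bits 0011011111100101 walk d0:H0→d1:-→d2:-→d3:-→d4:-→d5:-→d6:-→d7:-→d8:-→d9:-→d10:-→d11:-→d12:-→d13:-→d14:-→d15:-→d16:H3 -> H3
  lookup 248.72.0.111: bits 1111100001001 walk d0:H0→d1:-→d2:-→d3:-→d4:-→d5:-→d6:-→d7:-→d8:-→d9:-→d10:-→d11:-→d12:-→d13:H2 -> H2
  add 96.0.0.0/3 -> H4 at depth 3
  add 104.0.0.0/5 -> H3 at depth 5
  lookup 77.226.3.56: bits 0100110111100 walk d0:H0→d1:-→d2:-→d3:-→d4:-→d5:-→d6:-→d7:-→d8:-→d9:-→d10:-→d11:-→d12:H0→d13:- -> H0
  - 0.0.0.0/0 clear@0
  lookup 248.79.11.220: bits 1111100001001111 walk d0:-→d1:-→d2:-→d3:-→d4:-→d5:-→d6:-→d7:-→d8:-→d9:-→d10:-→d11:-→d12:-→d13:H2→d14:-→d15:-→d16:H4 -> H4
  lookup 77.230.244.85: bits 010011011110011011110100 walk d0:-→d1:-→d2:-→d3:-→d4:-→d5:-→d6:-→d7:-→d8:-→d9:-→d10:-→d11:-→d12:H0→d13:-→d14:-→d15:-→d16:-→d17:-→d18:-→d19:-→d20:-→d21:-→d22:-→d23:-→d24:H0 -> H0
  add 110.208.0.0/12 -> H3 at depth 12
  lookup 77.224.22.255: bits 0100110111100 walk d0:-→d1:-→d2:-→d3:-→d4:-→d5:-→d6:-→d7:-→d8:-→d9:-→d10:-→d11:-→d12:H0→d13:- -> H0
  lookup 77.224.42.115: bits 0100110111100 walk d0:-→d1:-→d2:-→d3:-→d4:-→d5:-→d6:-→d7:-→d8:-→d9:-→d10:-→d11:-→d12:H0→d13:- -> H0
  lookup 104.0.89.113: bits 01101 walk d0:-→d1:-→d2:-→d3:H4→d4:-→d5:H3 -> H3
  lookup 248.79.0.231: bits 1111100001001111 walk d0:-→d1:-→d2:-→d3:-→d4:-→d5:-→d6:-→d7:-→d8:-→d9:-→d10:-→d11:-→d12:-→d13:H2→d14:-→d15:-→d16:H4 -> H4

== LOOKUPS ==
["H4","H0","H0","H2","H2","H3","H2","H0","H4","H0","H0","H0","H3","H4"]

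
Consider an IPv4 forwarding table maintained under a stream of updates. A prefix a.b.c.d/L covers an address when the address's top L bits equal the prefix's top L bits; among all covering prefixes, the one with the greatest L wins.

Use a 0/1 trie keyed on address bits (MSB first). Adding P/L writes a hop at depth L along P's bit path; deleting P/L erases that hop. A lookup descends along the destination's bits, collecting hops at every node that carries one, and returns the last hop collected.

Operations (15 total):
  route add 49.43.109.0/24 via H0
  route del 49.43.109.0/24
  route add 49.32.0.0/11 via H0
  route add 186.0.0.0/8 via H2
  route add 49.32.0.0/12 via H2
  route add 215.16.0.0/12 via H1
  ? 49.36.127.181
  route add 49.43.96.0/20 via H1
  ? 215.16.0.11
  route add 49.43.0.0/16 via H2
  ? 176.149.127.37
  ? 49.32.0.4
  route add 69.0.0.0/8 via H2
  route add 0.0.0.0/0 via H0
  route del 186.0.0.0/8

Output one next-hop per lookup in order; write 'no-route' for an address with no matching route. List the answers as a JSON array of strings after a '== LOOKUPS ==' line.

Trace:
  add 49.43.109.0/24 -> H0 at depth 24
  - 49.43.109.0/24 clear@24
  add 49.32.0.0/11 -> H0 at depth 11
  add 186.0.0.0/8 -> H2 at depth 8
  add 49.32.0.0/12 -> H2 at depth 12
  add 215.16.0.0/12 -> H1 at depth 12
  Q 49.36.127.181: descend 001100010010 ; hops seen [H0,H2] ; pick H2
  add 49.43.96.0/20 -> H1 at depth 20
  Q 215.16.0.11: descend 110101110001 ; hops seen [H1] ; pick H1
  add 49.43.0.0/16 -> H2 at depth 16
  Q 176.149.127.37: descend 1011 ; hops seen [∅] ; pick no-route
  Q 49.32.0.4: descend 001100010010 ; hops seen [H0,H2] ; pick H2
  add 69.0.0.0/8 -> H2 at depth 8
  add 0.0.0.0/0 -> H0 at depth 0
  - 186.0.0.0/8 clear@8

== LOOKUPS ==
["H2","H1","no-route","H2"]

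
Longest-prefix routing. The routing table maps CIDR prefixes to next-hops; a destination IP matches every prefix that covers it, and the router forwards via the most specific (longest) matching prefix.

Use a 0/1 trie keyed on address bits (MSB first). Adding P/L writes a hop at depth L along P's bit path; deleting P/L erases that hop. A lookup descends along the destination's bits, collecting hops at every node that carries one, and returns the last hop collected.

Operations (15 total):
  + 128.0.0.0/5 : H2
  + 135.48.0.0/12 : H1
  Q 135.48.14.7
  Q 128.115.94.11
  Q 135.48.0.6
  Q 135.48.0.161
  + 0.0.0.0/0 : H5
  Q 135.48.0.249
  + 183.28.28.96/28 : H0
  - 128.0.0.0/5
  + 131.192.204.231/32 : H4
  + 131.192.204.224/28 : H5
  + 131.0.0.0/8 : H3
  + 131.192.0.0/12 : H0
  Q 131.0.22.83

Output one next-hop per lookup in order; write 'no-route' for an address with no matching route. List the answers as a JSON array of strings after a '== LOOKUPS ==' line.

Trace:
  + 128.0.0.0/5 (H2) depth=5
  + 135.48.0.0/12 (H1) depth=12
  ? 135.48.14.7  path d0:-→d1:-→d2:-→d3:-→d4:-→d5:H2→d6:-→d7:-→d8:-→d9:-→d10:-→d11:-→d12:H1  best=H1
  ? 128.115.94.11  path d0:-→d1:-→d2:-→d3:-→d4:-→d5:H2  best=H2
  ? 135.48.0.6  path d0:-→d1:-→d2:-→d3:-→d4:-→d5:H2→d6:-→d7:-→d8:-→d9:-→d10:-→d11:-→d12:H1  best=H1
  ? 135.48.0.161  path d0:-→d1:-→d2:-→d3:-→d4:-→d5:H2→d6:-→d7:-→d8:-→d9:-→d10:-→d11:-→d12:H1  best=H1
  + 0.0.0.0/0 (H5) depth=0
  ? 135.48.0.249  path d0:H5→d1:-→d2:-→d3:-→d4:-→d5:H2→d6:-→d7:-→d8:-→d9:-→d10:-→d11:-→d12:H1  best=H1
  + 183.28.28.96/28 (H0) depth=28
  del 128.0.0.0/5 (clear depth 5)
  + 131.192.204.231/32 (H4) depth=32
  + 131.192.204.224/28 (H5) depth=28
  + 131.0.0.0/8 (H3) depth=8
  + 131.192.0.0/12 (H0) depth=12
  ? 131.0.22.83  path d0:H5→d1:-→d2:-→d3:-→d4:-→d5:-→d6:-→d7:-→d8:H3  best=H3

== LOOKUPS ==
["H1","H2","H1","H1","H1","H3"]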